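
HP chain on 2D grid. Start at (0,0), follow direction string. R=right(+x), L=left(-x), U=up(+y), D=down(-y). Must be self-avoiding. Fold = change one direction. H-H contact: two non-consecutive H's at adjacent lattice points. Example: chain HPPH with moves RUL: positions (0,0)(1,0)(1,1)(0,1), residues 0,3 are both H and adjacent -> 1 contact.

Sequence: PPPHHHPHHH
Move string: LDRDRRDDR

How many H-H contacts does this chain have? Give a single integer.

Positions: [(0, 0), (-1, 0), (-1, -1), (0, -1), (0, -2), (1, -2), (2, -2), (2, -3), (2, -4), (3, -4)]
No H-H contacts found.

Answer: 0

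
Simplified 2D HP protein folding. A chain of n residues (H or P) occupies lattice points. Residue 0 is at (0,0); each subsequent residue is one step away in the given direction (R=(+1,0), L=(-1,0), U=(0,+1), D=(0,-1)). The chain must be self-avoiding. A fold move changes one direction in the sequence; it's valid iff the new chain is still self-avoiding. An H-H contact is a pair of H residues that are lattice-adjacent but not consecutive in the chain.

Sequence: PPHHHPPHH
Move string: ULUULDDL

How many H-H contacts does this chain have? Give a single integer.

Positions: [(0, 0), (0, 1), (-1, 1), (-1, 2), (-1, 3), (-2, 3), (-2, 2), (-2, 1), (-3, 1)]
H-H contact: residue 2 @(-1,1) - residue 7 @(-2, 1)

Answer: 1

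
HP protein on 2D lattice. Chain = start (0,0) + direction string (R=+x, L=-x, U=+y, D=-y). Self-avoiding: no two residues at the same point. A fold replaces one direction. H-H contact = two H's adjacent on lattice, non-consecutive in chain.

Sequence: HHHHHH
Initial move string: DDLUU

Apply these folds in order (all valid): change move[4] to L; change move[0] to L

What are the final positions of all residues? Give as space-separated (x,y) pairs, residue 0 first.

Initial moves: DDLUU
Fold: move[4]->L => DDLUL (positions: [(0, 0), (0, -1), (0, -2), (-1, -2), (-1, -1), (-2, -1)])
Fold: move[0]->L => LDLUL (positions: [(0, 0), (-1, 0), (-1, -1), (-2, -1), (-2, 0), (-3, 0)])

Answer: (0,0) (-1,0) (-1,-1) (-2,-1) (-2,0) (-3,0)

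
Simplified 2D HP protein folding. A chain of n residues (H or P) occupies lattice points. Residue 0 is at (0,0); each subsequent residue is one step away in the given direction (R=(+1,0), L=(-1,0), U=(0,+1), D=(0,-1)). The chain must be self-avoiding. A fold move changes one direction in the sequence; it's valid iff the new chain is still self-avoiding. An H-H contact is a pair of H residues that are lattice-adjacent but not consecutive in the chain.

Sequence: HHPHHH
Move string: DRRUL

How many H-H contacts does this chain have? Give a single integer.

Positions: [(0, 0), (0, -1), (1, -1), (2, -1), (2, 0), (1, 0)]
H-H contact: residue 0 @(0,0) - residue 5 @(1, 0)

Answer: 1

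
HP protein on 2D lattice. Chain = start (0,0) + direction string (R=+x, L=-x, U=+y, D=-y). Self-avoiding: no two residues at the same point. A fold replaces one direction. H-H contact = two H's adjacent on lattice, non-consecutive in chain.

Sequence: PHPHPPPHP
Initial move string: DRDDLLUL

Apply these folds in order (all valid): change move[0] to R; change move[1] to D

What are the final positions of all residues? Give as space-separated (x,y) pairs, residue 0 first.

Initial moves: DRDDLLUL
Fold: move[0]->R => RRDDLLUL (positions: [(0, 0), (1, 0), (2, 0), (2, -1), (2, -2), (1, -2), (0, -2), (0, -1), (-1, -1)])
Fold: move[1]->D => RDDDLLUL (positions: [(0, 0), (1, 0), (1, -1), (1, -2), (1, -3), (0, -3), (-1, -3), (-1, -2), (-2, -2)])

Answer: (0,0) (1,0) (1,-1) (1,-2) (1,-3) (0,-3) (-1,-3) (-1,-2) (-2,-2)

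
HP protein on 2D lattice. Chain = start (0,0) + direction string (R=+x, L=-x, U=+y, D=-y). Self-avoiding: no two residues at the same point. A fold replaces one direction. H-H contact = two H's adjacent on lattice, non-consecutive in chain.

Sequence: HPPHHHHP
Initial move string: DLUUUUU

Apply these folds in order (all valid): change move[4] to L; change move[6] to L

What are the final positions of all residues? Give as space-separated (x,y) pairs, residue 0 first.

Initial moves: DLUUUUU
Fold: move[4]->L => DLUULUU (positions: [(0, 0), (0, -1), (-1, -1), (-1, 0), (-1, 1), (-2, 1), (-2, 2), (-2, 3)])
Fold: move[6]->L => DLUULUL (positions: [(0, 0), (0, -1), (-1, -1), (-1, 0), (-1, 1), (-2, 1), (-2, 2), (-3, 2)])

Answer: (0,0) (0,-1) (-1,-1) (-1,0) (-1,1) (-2,1) (-2,2) (-3,2)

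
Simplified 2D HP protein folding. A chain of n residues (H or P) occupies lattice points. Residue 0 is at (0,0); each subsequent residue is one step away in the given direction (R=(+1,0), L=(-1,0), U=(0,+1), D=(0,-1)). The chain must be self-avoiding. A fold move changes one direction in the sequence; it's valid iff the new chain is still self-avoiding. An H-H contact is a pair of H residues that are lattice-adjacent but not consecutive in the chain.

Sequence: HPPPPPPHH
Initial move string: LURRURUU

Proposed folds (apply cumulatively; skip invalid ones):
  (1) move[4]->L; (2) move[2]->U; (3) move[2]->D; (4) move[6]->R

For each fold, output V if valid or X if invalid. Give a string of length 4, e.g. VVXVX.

Initial: LURRURUU -> [(0, 0), (-1, 0), (-1, 1), (0, 1), (1, 1), (1, 2), (2, 2), (2, 3), (2, 4)]
Fold 1: move[4]->L => LURRLRUU INVALID (collision), skipped
Fold 2: move[2]->U => LUURURUU VALID
Fold 3: move[2]->D => LUDRURUU INVALID (collision), skipped
Fold 4: move[6]->R => LUURURRU VALID

Answer: XVXV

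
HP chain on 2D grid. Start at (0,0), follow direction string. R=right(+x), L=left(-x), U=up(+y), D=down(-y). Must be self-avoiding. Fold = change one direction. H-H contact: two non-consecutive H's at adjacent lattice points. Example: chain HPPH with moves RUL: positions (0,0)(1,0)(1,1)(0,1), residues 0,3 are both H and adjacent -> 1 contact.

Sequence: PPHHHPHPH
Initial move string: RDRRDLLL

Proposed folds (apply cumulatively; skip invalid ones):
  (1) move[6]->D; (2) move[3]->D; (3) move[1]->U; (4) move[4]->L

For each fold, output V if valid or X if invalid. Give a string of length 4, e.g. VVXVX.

Initial: RDRRDLLL -> [(0, 0), (1, 0), (1, -1), (2, -1), (3, -1), (3, -2), (2, -2), (1, -2), (0, -2)]
Fold 1: move[6]->D => RDRRDLDL VALID
Fold 2: move[3]->D => RDRDDLDL VALID
Fold 3: move[1]->U => RURDDLDL VALID
Fold 4: move[4]->L => RURDLLDL INVALID (collision), skipped

Answer: VVVX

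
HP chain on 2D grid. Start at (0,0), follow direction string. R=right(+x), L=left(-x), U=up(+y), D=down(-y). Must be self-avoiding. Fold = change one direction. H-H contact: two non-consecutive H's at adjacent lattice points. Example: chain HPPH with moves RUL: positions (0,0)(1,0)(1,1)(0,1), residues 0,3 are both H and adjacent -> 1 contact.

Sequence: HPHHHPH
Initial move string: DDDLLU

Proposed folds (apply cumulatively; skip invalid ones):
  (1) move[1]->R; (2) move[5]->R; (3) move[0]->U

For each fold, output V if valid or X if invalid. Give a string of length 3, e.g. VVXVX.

Answer: VXX

Derivation:
Initial: DDDLLU -> [(0, 0), (0, -1), (0, -2), (0, -3), (-1, -3), (-2, -3), (-2, -2)]
Fold 1: move[1]->R => DRDLLU VALID
Fold 2: move[5]->R => DRDLLR INVALID (collision), skipped
Fold 3: move[0]->U => URDLLU INVALID (collision), skipped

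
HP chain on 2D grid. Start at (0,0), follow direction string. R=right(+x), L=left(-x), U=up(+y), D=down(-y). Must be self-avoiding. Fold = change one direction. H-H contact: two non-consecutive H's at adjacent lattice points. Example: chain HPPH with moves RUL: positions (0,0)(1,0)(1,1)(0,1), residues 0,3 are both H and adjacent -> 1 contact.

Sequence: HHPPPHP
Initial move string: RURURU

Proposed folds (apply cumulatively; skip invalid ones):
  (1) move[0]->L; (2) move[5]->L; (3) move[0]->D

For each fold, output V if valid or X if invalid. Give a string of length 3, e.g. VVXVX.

Answer: VXX

Derivation:
Initial: RURURU -> [(0, 0), (1, 0), (1, 1), (2, 1), (2, 2), (3, 2), (3, 3)]
Fold 1: move[0]->L => LURURU VALID
Fold 2: move[5]->L => LURURL INVALID (collision), skipped
Fold 3: move[0]->D => DURURU INVALID (collision), skipped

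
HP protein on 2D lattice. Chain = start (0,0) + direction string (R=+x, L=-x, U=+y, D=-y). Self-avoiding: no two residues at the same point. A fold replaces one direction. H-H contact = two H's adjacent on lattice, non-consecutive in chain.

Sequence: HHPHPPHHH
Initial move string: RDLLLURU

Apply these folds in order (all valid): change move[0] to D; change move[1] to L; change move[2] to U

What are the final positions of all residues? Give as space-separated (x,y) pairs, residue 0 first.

Initial moves: RDLLLURU
Fold: move[0]->D => DDLLLURU (positions: [(0, 0), (0, -1), (0, -2), (-1, -2), (-2, -2), (-3, -2), (-3, -1), (-2, -1), (-2, 0)])
Fold: move[1]->L => DLLLLURU (positions: [(0, 0), (0, -1), (-1, -1), (-2, -1), (-3, -1), (-4, -1), (-4, 0), (-3, 0), (-3, 1)])
Fold: move[2]->U => DLULLURU (positions: [(0, 0), (0, -1), (-1, -1), (-1, 0), (-2, 0), (-3, 0), (-3, 1), (-2, 1), (-2, 2)])

Answer: (0,0) (0,-1) (-1,-1) (-1,0) (-2,0) (-3,0) (-3,1) (-2,1) (-2,2)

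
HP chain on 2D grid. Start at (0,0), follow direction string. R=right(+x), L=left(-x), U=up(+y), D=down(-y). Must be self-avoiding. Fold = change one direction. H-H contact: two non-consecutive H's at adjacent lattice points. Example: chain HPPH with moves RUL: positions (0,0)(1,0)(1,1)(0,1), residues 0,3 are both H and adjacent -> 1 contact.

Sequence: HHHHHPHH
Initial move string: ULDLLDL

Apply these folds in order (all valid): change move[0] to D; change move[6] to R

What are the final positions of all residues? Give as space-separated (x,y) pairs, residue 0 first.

Answer: (0,0) (0,-1) (-1,-1) (-1,-2) (-2,-2) (-3,-2) (-3,-3) (-2,-3)

Derivation:
Initial moves: ULDLLDL
Fold: move[0]->D => DLDLLDL (positions: [(0, 0), (0, -1), (-1, -1), (-1, -2), (-2, -2), (-3, -2), (-3, -3), (-4, -3)])
Fold: move[6]->R => DLDLLDR (positions: [(0, 0), (0, -1), (-1, -1), (-1, -2), (-2, -2), (-3, -2), (-3, -3), (-2, -3)])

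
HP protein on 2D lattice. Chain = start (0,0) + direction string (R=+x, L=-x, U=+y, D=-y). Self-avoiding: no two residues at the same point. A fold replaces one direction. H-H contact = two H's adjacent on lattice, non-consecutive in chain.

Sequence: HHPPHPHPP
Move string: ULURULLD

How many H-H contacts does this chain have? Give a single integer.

Answer: 1

Derivation:
Positions: [(0, 0), (0, 1), (-1, 1), (-1, 2), (0, 2), (0, 3), (-1, 3), (-2, 3), (-2, 2)]
H-H contact: residue 1 @(0,1) - residue 4 @(0, 2)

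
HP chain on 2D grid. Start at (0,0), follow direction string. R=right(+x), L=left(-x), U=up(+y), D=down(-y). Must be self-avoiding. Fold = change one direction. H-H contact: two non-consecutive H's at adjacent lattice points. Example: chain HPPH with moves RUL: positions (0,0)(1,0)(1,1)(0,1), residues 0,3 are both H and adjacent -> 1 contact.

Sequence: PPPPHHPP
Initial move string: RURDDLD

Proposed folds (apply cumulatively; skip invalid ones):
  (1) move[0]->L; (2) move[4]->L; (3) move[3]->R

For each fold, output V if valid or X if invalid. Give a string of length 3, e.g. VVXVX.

Answer: XXV

Derivation:
Initial: RURDDLD -> [(0, 0), (1, 0), (1, 1), (2, 1), (2, 0), (2, -1), (1, -1), (1, -2)]
Fold 1: move[0]->L => LURDDLD INVALID (collision), skipped
Fold 2: move[4]->L => RURDLLD INVALID (collision), skipped
Fold 3: move[3]->R => RURRDLD VALID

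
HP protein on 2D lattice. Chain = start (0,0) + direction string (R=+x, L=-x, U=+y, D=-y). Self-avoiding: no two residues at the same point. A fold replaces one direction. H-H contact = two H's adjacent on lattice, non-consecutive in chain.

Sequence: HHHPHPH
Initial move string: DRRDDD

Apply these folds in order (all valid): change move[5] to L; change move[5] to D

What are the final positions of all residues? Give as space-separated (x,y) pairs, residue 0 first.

Initial moves: DRRDDD
Fold: move[5]->L => DRRDDL (positions: [(0, 0), (0, -1), (1, -1), (2, -1), (2, -2), (2, -3), (1, -3)])
Fold: move[5]->D => DRRDDD (positions: [(0, 0), (0, -1), (1, -1), (2, -1), (2, -2), (2, -3), (2, -4)])

Answer: (0,0) (0,-1) (1,-1) (2,-1) (2,-2) (2,-3) (2,-4)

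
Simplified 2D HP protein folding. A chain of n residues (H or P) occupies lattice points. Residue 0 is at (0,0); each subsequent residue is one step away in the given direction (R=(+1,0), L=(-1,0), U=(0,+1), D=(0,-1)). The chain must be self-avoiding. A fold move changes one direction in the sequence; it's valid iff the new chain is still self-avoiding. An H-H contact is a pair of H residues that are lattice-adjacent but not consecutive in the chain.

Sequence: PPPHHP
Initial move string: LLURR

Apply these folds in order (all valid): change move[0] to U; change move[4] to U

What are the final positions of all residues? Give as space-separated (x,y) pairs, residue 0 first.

Answer: (0,0) (0,1) (-1,1) (-1,2) (0,2) (0,3)

Derivation:
Initial moves: LLURR
Fold: move[0]->U => ULURR (positions: [(0, 0), (0, 1), (-1, 1), (-1, 2), (0, 2), (1, 2)])
Fold: move[4]->U => ULURU (positions: [(0, 0), (0, 1), (-1, 1), (-1, 2), (0, 2), (0, 3)])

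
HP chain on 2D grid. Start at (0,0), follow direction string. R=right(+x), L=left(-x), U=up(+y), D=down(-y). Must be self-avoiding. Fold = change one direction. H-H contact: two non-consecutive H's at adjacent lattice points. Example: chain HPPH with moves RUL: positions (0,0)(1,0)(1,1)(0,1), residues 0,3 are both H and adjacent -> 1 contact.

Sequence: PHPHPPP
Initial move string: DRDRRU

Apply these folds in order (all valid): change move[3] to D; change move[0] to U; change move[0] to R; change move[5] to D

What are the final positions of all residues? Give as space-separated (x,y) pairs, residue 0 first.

Initial moves: DRDRRU
Fold: move[3]->D => DRDDRU (positions: [(0, 0), (0, -1), (1, -1), (1, -2), (1, -3), (2, -3), (2, -2)])
Fold: move[0]->U => URDDRU (positions: [(0, 0), (0, 1), (1, 1), (1, 0), (1, -1), (2, -1), (2, 0)])
Fold: move[0]->R => RRDDRU (positions: [(0, 0), (1, 0), (2, 0), (2, -1), (2, -2), (3, -2), (3, -1)])
Fold: move[5]->D => RRDDRD (positions: [(0, 0), (1, 0), (2, 0), (2, -1), (2, -2), (3, -2), (3, -3)])

Answer: (0,0) (1,0) (2,0) (2,-1) (2,-2) (3,-2) (3,-3)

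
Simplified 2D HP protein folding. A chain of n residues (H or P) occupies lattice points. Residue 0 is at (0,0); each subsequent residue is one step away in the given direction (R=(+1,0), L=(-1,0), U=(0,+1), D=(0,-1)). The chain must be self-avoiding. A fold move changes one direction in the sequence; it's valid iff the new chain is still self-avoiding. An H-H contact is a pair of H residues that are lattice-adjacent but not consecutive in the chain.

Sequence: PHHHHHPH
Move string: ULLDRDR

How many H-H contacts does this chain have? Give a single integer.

Positions: [(0, 0), (0, 1), (-1, 1), (-2, 1), (-2, 0), (-1, 0), (-1, -1), (0, -1)]
H-H contact: residue 2 @(-1,1) - residue 5 @(-1, 0)

Answer: 1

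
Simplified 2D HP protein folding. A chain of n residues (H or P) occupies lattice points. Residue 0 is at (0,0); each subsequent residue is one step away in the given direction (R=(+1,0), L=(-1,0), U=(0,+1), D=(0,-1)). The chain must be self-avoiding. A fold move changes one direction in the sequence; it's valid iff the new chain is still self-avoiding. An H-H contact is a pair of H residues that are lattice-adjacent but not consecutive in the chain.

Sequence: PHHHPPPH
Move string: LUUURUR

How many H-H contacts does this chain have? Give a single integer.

Answer: 0

Derivation:
Positions: [(0, 0), (-1, 0), (-1, 1), (-1, 2), (-1, 3), (0, 3), (0, 4), (1, 4)]
No H-H contacts found.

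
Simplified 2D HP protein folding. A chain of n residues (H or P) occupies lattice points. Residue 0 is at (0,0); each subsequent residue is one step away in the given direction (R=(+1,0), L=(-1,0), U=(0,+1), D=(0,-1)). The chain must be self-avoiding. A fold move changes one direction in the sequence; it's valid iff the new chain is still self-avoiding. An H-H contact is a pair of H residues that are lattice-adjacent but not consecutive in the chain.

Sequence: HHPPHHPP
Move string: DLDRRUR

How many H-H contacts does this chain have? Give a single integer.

Answer: 1

Derivation:
Positions: [(0, 0), (0, -1), (-1, -1), (-1, -2), (0, -2), (1, -2), (1, -1), (2, -1)]
H-H contact: residue 1 @(0,-1) - residue 4 @(0, -2)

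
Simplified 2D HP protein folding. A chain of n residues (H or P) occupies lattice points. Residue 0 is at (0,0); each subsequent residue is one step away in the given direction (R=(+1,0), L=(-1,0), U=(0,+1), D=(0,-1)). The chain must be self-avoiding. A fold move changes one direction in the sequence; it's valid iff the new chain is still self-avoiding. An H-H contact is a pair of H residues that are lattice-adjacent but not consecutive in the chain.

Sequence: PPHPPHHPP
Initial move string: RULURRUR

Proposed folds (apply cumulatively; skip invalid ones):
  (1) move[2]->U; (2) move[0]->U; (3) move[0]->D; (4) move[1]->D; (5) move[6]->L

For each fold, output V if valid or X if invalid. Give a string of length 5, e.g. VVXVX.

Answer: VVXXX

Derivation:
Initial: RULURRUR -> [(0, 0), (1, 0), (1, 1), (0, 1), (0, 2), (1, 2), (2, 2), (2, 3), (3, 3)]
Fold 1: move[2]->U => RUUURRUR VALID
Fold 2: move[0]->U => UUUURRUR VALID
Fold 3: move[0]->D => DUUURRUR INVALID (collision), skipped
Fold 4: move[1]->D => UDUURRUR INVALID (collision), skipped
Fold 5: move[6]->L => UUUURRLR INVALID (collision), skipped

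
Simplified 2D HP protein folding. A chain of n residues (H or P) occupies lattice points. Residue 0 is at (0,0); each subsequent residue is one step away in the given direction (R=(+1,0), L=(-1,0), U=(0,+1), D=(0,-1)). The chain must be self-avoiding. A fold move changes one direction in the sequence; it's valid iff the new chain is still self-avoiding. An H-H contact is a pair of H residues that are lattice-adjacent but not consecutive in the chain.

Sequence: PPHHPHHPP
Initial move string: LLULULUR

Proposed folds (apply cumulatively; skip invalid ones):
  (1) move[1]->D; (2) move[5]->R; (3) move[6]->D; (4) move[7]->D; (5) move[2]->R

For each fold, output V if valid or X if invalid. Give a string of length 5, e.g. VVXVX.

Answer: XVXXX

Derivation:
Initial: LLULULUR -> [(0, 0), (-1, 0), (-2, 0), (-2, 1), (-3, 1), (-3, 2), (-4, 2), (-4, 3), (-3, 3)]
Fold 1: move[1]->D => LDULULUR INVALID (collision), skipped
Fold 2: move[5]->R => LLULURUR VALID
Fold 3: move[6]->D => LLULURDR INVALID (collision), skipped
Fold 4: move[7]->D => LLULURUD INVALID (collision), skipped
Fold 5: move[2]->R => LLRLURUR INVALID (collision), skipped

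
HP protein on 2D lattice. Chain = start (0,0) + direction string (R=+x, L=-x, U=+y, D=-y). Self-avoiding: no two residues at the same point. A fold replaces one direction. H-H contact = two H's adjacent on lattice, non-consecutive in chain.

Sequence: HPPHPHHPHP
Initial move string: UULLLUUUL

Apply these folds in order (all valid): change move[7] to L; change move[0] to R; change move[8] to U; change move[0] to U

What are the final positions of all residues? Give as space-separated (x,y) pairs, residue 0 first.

Answer: (0,0) (0,1) (0,2) (-1,2) (-2,2) (-3,2) (-3,3) (-3,4) (-4,4) (-4,5)

Derivation:
Initial moves: UULLLUUUL
Fold: move[7]->L => UULLLUULL (positions: [(0, 0), (0, 1), (0, 2), (-1, 2), (-2, 2), (-3, 2), (-3, 3), (-3, 4), (-4, 4), (-5, 4)])
Fold: move[0]->R => RULLLUULL (positions: [(0, 0), (1, 0), (1, 1), (0, 1), (-1, 1), (-2, 1), (-2, 2), (-2, 3), (-3, 3), (-4, 3)])
Fold: move[8]->U => RULLLUULU (positions: [(0, 0), (1, 0), (1, 1), (0, 1), (-1, 1), (-2, 1), (-2, 2), (-2, 3), (-3, 3), (-3, 4)])
Fold: move[0]->U => UULLLUULU (positions: [(0, 0), (0, 1), (0, 2), (-1, 2), (-2, 2), (-3, 2), (-3, 3), (-3, 4), (-4, 4), (-4, 5)])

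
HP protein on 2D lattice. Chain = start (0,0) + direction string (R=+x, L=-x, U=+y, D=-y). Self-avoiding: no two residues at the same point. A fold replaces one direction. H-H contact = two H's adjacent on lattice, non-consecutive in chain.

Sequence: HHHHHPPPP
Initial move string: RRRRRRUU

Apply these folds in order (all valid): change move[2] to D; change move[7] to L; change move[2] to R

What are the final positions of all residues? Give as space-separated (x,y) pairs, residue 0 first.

Initial moves: RRRRRRUU
Fold: move[2]->D => RRDRRRUU (positions: [(0, 0), (1, 0), (2, 0), (2, -1), (3, -1), (4, -1), (5, -1), (5, 0), (5, 1)])
Fold: move[7]->L => RRDRRRUL (positions: [(0, 0), (1, 0), (2, 0), (2, -1), (3, -1), (4, -1), (5, -1), (5, 0), (4, 0)])
Fold: move[2]->R => RRRRRRUL (positions: [(0, 0), (1, 0), (2, 0), (3, 0), (4, 0), (5, 0), (6, 0), (6, 1), (5, 1)])

Answer: (0,0) (1,0) (2,0) (3,0) (4,0) (5,0) (6,0) (6,1) (5,1)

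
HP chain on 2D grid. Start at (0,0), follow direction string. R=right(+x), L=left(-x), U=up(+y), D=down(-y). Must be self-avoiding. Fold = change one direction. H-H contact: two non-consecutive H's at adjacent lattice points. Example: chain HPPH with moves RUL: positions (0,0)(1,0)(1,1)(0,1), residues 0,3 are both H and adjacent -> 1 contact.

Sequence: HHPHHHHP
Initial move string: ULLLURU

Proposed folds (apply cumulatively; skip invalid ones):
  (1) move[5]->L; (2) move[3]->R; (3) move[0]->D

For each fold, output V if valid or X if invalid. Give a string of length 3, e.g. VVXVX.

Answer: VXV

Derivation:
Initial: ULLLURU -> [(0, 0), (0, 1), (-1, 1), (-2, 1), (-3, 1), (-3, 2), (-2, 2), (-2, 3)]
Fold 1: move[5]->L => ULLLULU VALID
Fold 2: move[3]->R => ULLRULU INVALID (collision), skipped
Fold 3: move[0]->D => DLLLULU VALID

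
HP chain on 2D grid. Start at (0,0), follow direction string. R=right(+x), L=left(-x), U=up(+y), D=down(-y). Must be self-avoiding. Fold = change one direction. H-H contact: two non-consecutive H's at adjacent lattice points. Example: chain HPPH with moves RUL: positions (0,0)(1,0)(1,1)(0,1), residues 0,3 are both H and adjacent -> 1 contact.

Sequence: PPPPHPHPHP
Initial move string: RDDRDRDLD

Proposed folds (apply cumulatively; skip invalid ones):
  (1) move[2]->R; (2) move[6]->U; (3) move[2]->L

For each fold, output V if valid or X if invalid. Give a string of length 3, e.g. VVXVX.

Answer: VXX

Derivation:
Initial: RDDRDRDLD -> [(0, 0), (1, 0), (1, -1), (1, -2), (2, -2), (2, -3), (3, -3), (3, -4), (2, -4), (2, -5)]
Fold 1: move[2]->R => RDRRDRDLD VALID
Fold 2: move[6]->U => RDRRDRULD INVALID (collision), skipped
Fold 3: move[2]->L => RDLRDRDLD INVALID (collision), skipped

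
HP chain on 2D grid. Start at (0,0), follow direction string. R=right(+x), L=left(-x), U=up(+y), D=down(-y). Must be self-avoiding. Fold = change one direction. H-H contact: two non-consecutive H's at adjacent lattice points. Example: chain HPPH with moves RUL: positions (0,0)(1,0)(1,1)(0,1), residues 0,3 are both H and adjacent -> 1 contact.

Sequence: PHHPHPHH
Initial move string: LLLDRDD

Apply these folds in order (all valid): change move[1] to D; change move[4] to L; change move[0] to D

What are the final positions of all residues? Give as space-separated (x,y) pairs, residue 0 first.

Initial moves: LLLDRDD
Fold: move[1]->D => LDLDRDD (positions: [(0, 0), (-1, 0), (-1, -1), (-2, -1), (-2, -2), (-1, -2), (-1, -3), (-1, -4)])
Fold: move[4]->L => LDLDLDD (positions: [(0, 0), (-1, 0), (-1, -1), (-2, -1), (-2, -2), (-3, -2), (-3, -3), (-3, -4)])
Fold: move[0]->D => DDLDLDD (positions: [(0, 0), (0, -1), (0, -2), (-1, -2), (-1, -3), (-2, -3), (-2, -4), (-2, -5)])

Answer: (0,0) (0,-1) (0,-2) (-1,-2) (-1,-3) (-2,-3) (-2,-4) (-2,-5)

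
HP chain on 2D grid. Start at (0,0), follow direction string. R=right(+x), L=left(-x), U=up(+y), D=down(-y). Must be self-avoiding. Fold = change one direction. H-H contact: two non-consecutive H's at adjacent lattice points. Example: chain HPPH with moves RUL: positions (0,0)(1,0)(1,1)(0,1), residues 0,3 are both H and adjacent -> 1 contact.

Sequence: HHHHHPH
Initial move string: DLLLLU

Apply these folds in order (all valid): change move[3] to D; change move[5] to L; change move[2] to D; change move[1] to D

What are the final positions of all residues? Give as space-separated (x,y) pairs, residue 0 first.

Initial moves: DLLLLU
Fold: move[3]->D => DLLDLU (positions: [(0, 0), (0, -1), (-1, -1), (-2, -1), (-2, -2), (-3, -2), (-3, -1)])
Fold: move[5]->L => DLLDLL (positions: [(0, 0), (0, -1), (-1, -1), (-2, -1), (-2, -2), (-3, -2), (-4, -2)])
Fold: move[2]->D => DLDDLL (positions: [(0, 0), (0, -1), (-1, -1), (-1, -2), (-1, -3), (-2, -3), (-3, -3)])
Fold: move[1]->D => DDDDLL (positions: [(0, 0), (0, -1), (0, -2), (0, -3), (0, -4), (-1, -4), (-2, -4)])

Answer: (0,0) (0,-1) (0,-2) (0,-3) (0,-4) (-1,-4) (-2,-4)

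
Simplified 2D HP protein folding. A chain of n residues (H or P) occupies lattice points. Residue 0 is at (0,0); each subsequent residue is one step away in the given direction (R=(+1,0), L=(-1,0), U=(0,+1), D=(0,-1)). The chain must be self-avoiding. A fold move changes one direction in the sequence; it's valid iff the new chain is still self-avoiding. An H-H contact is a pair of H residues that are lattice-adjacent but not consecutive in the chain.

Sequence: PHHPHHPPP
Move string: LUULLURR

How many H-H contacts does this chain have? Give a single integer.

Positions: [(0, 0), (-1, 0), (-1, 1), (-1, 2), (-2, 2), (-3, 2), (-3, 3), (-2, 3), (-1, 3)]
No H-H contacts found.

Answer: 0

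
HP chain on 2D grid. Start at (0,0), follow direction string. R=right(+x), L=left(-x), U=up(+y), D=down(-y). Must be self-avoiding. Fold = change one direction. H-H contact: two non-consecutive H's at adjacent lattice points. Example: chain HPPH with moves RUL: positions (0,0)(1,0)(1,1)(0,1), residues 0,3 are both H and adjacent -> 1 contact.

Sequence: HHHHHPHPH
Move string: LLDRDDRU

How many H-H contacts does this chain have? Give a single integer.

Answer: 1

Derivation:
Positions: [(0, 0), (-1, 0), (-2, 0), (-2, -1), (-1, -1), (-1, -2), (-1, -3), (0, -3), (0, -2)]
H-H contact: residue 1 @(-1,0) - residue 4 @(-1, -1)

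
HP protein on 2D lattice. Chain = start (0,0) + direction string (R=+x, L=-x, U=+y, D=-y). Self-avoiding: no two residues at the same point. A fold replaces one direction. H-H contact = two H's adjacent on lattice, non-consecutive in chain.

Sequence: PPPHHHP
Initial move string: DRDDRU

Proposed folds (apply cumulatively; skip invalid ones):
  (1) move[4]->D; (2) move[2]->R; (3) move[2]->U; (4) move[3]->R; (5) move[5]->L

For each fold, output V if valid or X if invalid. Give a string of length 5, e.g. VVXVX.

Initial: DRDDRU -> [(0, 0), (0, -1), (1, -1), (1, -2), (1, -3), (2, -3), (2, -2)]
Fold 1: move[4]->D => DRDDDU INVALID (collision), skipped
Fold 2: move[2]->R => DRRDRU VALID
Fold 3: move[2]->U => DRUDRU INVALID (collision), skipped
Fold 4: move[3]->R => DRRRRU VALID
Fold 5: move[5]->L => DRRRRL INVALID (collision), skipped

Answer: XVXVX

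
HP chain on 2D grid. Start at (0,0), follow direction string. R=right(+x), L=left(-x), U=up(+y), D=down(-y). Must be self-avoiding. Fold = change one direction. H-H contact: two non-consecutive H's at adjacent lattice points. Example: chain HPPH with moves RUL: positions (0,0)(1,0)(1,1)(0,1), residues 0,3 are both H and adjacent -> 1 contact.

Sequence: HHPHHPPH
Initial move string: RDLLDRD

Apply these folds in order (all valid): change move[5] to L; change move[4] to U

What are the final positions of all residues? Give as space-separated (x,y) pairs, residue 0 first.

Initial moves: RDLLDRD
Fold: move[5]->L => RDLLDLD (positions: [(0, 0), (1, 0), (1, -1), (0, -1), (-1, -1), (-1, -2), (-2, -2), (-2, -3)])
Fold: move[4]->U => RDLLULD (positions: [(0, 0), (1, 0), (1, -1), (0, -1), (-1, -1), (-1, 0), (-2, 0), (-2, -1)])

Answer: (0,0) (1,0) (1,-1) (0,-1) (-1,-1) (-1,0) (-2,0) (-2,-1)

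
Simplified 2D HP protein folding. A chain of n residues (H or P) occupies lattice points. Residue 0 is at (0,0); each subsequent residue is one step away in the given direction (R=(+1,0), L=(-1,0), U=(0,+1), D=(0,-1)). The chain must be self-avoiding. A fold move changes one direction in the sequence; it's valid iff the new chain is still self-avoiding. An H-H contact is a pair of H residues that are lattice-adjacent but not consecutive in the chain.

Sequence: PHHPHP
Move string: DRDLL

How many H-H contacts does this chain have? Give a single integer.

Positions: [(0, 0), (0, -1), (1, -1), (1, -2), (0, -2), (-1, -2)]
H-H contact: residue 1 @(0,-1) - residue 4 @(0, -2)

Answer: 1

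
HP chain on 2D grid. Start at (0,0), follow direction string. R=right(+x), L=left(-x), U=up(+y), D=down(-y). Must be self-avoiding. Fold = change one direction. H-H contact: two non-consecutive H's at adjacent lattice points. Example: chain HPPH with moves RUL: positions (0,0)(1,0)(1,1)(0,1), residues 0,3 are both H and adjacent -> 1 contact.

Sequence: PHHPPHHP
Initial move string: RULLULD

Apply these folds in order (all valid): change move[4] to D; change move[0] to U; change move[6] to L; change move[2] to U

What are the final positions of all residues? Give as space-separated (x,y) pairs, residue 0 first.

Initial moves: RULLULD
Fold: move[4]->D => RULLDLD (positions: [(0, 0), (1, 0), (1, 1), (0, 1), (-1, 1), (-1, 0), (-2, 0), (-2, -1)])
Fold: move[0]->U => UULLDLD (positions: [(0, 0), (0, 1), (0, 2), (-1, 2), (-2, 2), (-2, 1), (-3, 1), (-3, 0)])
Fold: move[6]->L => UULLDLL (positions: [(0, 0), (0, 1), (0, 2), (-1, 2), (-2, 2), (-2, 1), (-3, 1), (-4, 1)])
Fold: move[2]->U => UUULDLL (positions: [(0, 0), (0, 1), (0, 2), (0, 3), (-1, 3), (-1, 2), (-2, 2), (-3, 2)])

Answer: (0,0) (0,1) (0,2) (0,3) (-1,3) (-1,2) (-2,2) (-3,2)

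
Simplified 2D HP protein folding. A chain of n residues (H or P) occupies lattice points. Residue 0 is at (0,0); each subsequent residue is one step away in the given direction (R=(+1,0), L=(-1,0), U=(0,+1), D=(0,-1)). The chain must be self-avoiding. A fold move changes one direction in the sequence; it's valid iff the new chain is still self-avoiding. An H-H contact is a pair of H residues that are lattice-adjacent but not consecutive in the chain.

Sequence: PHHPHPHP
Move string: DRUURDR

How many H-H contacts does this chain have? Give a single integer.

Positions: [(0, 0), (0, -1), (1, -1), (1, 0), (1, 1), (2, 1), (2, 0), (3, 0)]
No H-H contacts found.

Answer: 0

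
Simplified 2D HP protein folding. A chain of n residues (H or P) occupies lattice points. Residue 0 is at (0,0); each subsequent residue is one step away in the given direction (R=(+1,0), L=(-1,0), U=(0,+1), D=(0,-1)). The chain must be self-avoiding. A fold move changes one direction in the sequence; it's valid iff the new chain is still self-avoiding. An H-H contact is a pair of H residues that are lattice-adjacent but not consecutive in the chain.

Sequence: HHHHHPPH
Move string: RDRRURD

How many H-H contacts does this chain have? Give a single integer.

Answer: 1

Derivation:
Positions: [(0, 0), (1, 0), (1, -1), (2, -1), (3, -1), (3, 0), (4, 0), (4, -1)]
H-H contact: residue 4 @(3,-1) - residue 7 @(4, -1)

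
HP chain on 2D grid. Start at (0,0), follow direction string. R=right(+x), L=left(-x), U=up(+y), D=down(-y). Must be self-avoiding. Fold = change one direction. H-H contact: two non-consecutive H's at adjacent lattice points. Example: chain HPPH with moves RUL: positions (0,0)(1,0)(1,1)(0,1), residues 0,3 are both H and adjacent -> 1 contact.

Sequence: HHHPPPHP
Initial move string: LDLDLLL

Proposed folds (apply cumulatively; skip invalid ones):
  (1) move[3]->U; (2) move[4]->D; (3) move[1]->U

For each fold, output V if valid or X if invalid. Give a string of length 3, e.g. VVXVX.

Answer: VXV

Derivation:
Initial: LDLDLLL -> [(0, 0), (-1, 0), (-1, -1), (-2, -1), (-2, -2), (-3, -2), (-4, -2), (-5, -2)]
Fold 1: move[3]->U => LDLULLL VALID
Fold 2: move[4]->D => LDLUDLL INVALID (collision), skipped
Fold 3: move[1]->U => LULULLL VALID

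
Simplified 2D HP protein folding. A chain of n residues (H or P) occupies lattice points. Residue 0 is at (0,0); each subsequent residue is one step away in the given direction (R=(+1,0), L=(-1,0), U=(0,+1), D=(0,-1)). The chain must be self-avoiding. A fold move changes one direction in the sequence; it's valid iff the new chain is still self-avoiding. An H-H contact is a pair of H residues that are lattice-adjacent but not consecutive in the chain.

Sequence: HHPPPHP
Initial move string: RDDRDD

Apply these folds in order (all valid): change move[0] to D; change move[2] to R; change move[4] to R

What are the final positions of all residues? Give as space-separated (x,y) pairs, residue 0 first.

Answer: (0,0) (0,-1) (0,-2) (1,-2) (2,-2) (3,-2) (3,-3)

Derivation:
Initial moves: RDDRDD
Fold: move[0]->D => DDDRDD (positions: [(0, 0), (0, -1), (0, -2), (0, -3), (1, -3), (1, -4), (1, -5)])
Fold: move[2]->R => DDRRDD (positions: [(0, 0), (0, -1), (0, -2), (1, -2), (2, -2), (2, -3), (2, -4)])
Fold: move[4]->R => DDRRRD (positions: [(0, 0), (0, -1), (0, -2), (1, -2), (2, -2), (3, -2), (3, -3)])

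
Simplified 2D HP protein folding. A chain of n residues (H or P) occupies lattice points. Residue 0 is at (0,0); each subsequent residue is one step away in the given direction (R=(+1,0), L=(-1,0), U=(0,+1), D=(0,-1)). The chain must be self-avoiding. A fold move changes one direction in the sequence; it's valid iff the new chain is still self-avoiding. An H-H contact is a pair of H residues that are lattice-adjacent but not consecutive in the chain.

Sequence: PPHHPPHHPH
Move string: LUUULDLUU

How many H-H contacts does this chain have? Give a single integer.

Answer: 1

Derivation:
Positions: [(0, 0), (-1, 0), (-1, 1), (-1, 2), (-1, 3), (-2, 3), (-2, 2), (-3, 2), (-3, 3), (-3, 4)]
H-H contact: residue 3 @(-1,2) - residue 6 @(-2, 2)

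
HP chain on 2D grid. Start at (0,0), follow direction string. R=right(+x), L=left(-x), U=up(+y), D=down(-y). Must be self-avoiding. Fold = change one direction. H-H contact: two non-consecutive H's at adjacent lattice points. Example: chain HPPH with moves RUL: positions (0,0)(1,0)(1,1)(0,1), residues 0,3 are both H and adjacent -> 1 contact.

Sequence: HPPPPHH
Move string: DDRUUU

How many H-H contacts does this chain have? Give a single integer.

Positions: [(0, 0), (0, -1), (0, -2), (1, -2), (1, -1), (1, 0), (1, 1)]
H-H contact: residue 0 @(0,0) - residue 5 @(1, 0)

Answer: 1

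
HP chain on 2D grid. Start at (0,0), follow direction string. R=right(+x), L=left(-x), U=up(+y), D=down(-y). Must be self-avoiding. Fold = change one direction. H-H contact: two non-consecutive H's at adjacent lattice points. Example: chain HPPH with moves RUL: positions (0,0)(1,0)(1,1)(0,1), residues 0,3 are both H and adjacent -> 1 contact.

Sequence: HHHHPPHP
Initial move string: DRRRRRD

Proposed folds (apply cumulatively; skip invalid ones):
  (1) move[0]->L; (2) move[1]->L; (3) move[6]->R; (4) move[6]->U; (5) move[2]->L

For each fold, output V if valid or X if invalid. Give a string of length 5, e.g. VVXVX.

Answer: XXVVX

Derivation:
Initial: DRRRRRD -> [(0, 0), (0, -1), (1, -1), (2, -1), (3, -1), (4, -1), (5, -1), (5, -2)]
Fold 1: move[0]->L => LRRRRRD INVALID (collision), skipped
Fold 2: move[1]->L => DLRRRRD INVALID (collision), skipped
Fold 3: move[6]->R => DRRRRRR VALID
Fold 4: move[6]->U => DRRRRRU VALID
Fold 5: move[2]->L => DRLRRRU INVALID (collision), skipped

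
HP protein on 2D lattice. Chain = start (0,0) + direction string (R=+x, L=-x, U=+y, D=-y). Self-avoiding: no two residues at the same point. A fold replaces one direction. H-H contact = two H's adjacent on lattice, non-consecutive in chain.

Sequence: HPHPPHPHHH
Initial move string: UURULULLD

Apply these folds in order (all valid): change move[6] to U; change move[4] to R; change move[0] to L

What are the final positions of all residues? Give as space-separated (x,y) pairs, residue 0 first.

Initial moves: UURULULLD
Fold: move[6]->U => UURULUULD (positions: [(0, 0), (0, 1), (0, 2), (1, 2), (1, 3), (0, 3), (0, 4), (0, 5), (-1, 5), (-1, 4)])
Fold: move[4]->R => UURURUULD (positions: [(0, 0), (0, 1), (0, 2), (1, 2), (1, 3), (2, 3), (2, 4), (2, 5), (1, 5), (1, 4)])
Fold: move[0]->L => LURURUULD (positions: [(0, 0), (-1, 0), (-1, 1), (0, 1), (0, 2), (1, 2), (1, 3), (1, 4), (0, 4), (0, 3)])

Answer: (0,0) (-1,0) (-1,1) (0,1) (0,2) (1,2) (1,3) (1,4) (0,4) (0,3)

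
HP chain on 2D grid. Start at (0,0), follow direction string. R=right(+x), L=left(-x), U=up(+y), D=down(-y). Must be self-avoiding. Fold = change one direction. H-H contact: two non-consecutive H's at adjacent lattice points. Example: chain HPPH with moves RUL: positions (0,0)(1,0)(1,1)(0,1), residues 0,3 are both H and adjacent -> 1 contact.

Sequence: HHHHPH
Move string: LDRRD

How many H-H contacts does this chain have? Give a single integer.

Positions: [(0, 0), (-1, 0), (-1, -1), (0, -1), (1, -1), (1, -2)]
H-H contact: residue 0 @(0,0) - residue 3 @(0, -1)

Answer: 1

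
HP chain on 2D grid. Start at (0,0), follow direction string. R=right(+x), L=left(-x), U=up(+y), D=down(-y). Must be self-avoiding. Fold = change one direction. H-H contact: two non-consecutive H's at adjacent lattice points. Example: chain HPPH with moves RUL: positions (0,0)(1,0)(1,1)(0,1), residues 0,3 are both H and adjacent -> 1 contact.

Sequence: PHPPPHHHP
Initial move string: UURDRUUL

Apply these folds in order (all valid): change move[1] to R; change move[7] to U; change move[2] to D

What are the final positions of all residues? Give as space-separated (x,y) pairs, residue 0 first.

Answer: (0,0) (0,1) (1,1) (1,0) (1,-1) (2,-1) (2,0) (2,1) (2,2)

Derivation:
Initial moves: UURDRUUL
Fold: move[1]->R => URRDRUUL (positions: [(0, 0), (0, 1), (1, 1), (2, 1), (2, 0), (3, 0), (3, 1), (3, 2), (2, 2)])
Fold: move[7]->U => URRDRUUU (positions: [(0, 0), (0, 1), (1, 1), (2, 1), (2, 0), (3, 0), (3, 1), (3, 2), (3, 3)])
Fold: move[2]->D => URDDRUUU (positions: [(0, 0), (0, 1), (1, 1), (1, 0), (1, -1), (2, -1), (2, 0), (2, 1), (2, 2)])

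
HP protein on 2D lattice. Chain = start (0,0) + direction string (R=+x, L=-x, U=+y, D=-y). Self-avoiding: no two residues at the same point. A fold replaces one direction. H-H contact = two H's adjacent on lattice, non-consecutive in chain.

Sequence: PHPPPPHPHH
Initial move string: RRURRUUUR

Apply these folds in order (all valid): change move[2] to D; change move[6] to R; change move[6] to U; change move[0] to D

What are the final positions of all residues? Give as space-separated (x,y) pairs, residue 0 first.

Answer: (0,0) (0,-1) (1,-1) (1,-2) (2,-2) (3,-2) (3,-1) (3,0) (3,1) (4,1)

Derivation:
Initial moves: RRURRUUUR
Fold: move[2]->D => RRDRRUUUR (positions: [(0, 0), (1, 0), (2, 0), (2, -1), (3, -1), (4, -1), (4, 0), (4, 1), (4, 2), (5, 2)])
Fold: move[6]->R => RRDRRURUR (positions: [(0, 0), (1, 0), (2, 0), (2, -1), (3, -1), (4, -1), (4, 0), (5, 0), (5, 1), (6, 1)])
Fold: move[6]->U => RRDRRUUUR (positions: [(0, 0), (1, 0), (2, 0), (2, -1), (3, -1), (4, -1), (4, 0), (4, 1), (4, 2), (5, 2)])
Fold: move[0]->D => DRDRRUUUR (positions: [(0, 0), (0, -1), (1, -1), (1, -2), (2, -2), (3, -2), (3, -1), (3, 0), (3, 1), (4, 1)])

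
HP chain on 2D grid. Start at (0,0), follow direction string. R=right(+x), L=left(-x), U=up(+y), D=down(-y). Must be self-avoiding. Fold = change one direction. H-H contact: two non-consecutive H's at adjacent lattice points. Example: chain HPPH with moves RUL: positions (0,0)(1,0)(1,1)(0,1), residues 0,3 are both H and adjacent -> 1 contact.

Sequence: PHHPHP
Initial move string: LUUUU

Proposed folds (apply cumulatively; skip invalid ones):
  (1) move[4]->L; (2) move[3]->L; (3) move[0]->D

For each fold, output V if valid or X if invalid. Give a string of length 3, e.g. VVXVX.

Initial: LUUUU -> [(0, 0), (-1, 0), (-1, 1), (-1, 2), (-1, 3), (-1, 4)]
Fold 1: move[4]->L => LUUUL VALID
Fold 2: move[3]->L => LUULL VALID
Fold 3: move[0]->D => DUULL INVALID (collision), skipped

Answer: VVX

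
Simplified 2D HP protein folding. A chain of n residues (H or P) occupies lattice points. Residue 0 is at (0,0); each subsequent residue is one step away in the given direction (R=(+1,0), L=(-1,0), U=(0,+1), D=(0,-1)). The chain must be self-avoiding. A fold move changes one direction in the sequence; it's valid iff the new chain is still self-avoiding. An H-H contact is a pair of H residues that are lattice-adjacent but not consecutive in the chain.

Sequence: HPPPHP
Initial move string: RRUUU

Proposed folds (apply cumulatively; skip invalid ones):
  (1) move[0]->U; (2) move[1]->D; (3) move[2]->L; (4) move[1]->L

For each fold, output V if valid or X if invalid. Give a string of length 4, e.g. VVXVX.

Initial: RRUUU -> [(0, 0), (1, 0), (2, 0), (2, 1), (2, 2), (2, 3)]
Fold 1: move[0]->U => URUUU VALID
Fold 2: move[1]->D => UDUUU INVALID (collision), skipped
Fold 3: move[2]->L => URLUU INVALID (collision), skipped
Fold 4: move[1]->L => ULUUU VALID

Answer: VXXV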